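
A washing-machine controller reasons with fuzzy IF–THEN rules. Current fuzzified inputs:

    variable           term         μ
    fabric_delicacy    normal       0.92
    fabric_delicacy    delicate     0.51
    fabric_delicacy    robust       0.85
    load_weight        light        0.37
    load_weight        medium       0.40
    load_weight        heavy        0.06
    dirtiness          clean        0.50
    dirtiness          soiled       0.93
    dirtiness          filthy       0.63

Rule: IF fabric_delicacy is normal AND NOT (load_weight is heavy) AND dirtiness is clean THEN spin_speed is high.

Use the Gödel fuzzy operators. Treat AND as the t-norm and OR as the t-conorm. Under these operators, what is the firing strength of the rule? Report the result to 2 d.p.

firing strength: normal=0.92, ¬heavy=1−0.06=0.94, clean=0.50; AND[min(a, b)] → w = 0.50

0.50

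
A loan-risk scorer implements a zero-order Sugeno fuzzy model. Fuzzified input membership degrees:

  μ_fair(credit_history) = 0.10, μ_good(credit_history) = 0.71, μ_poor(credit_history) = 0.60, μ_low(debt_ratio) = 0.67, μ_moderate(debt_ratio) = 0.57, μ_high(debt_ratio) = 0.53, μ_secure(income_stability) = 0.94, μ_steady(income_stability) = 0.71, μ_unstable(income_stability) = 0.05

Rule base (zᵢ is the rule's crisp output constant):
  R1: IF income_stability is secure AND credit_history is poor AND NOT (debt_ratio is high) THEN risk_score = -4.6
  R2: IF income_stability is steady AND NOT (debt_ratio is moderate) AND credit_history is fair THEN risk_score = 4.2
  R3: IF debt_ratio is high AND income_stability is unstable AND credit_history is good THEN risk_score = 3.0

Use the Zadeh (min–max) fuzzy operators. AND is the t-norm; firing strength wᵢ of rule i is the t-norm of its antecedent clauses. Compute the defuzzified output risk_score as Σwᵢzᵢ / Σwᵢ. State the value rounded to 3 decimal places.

-2.568

R1 (z=-4.6): secure=0.94, poor=0.60, ¬high=1−0.53=0.47; AND[min(a, b)] → w = 0.47
R2 (z=4.2): steady=0.71, ¬moderate=1−0.57=0.43, fair=0.10; AND[min(a, b)] → w = 0.10
R3 (z=3.0): high=0.53, unstable=0.05, good=0.71; AND[min(a, b)] → w = 0.05
Weighted average = (0.47·-4.6 + 0.10·4.2 + 0.05·3.0) / (0.47 + 0.10 + 0.05)
  = -1.5920 / 0.6200 = -2.568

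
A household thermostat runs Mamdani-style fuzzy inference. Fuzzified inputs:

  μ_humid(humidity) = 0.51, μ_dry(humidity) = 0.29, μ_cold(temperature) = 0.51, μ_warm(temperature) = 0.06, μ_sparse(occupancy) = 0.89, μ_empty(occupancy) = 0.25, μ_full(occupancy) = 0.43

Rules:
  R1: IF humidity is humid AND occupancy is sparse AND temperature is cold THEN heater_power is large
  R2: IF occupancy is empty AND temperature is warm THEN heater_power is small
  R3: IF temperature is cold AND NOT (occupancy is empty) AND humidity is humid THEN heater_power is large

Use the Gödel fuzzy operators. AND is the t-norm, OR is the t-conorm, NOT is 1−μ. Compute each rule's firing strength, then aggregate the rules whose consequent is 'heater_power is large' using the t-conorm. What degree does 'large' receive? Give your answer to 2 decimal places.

R1: humid=0.51, sparse=0.89, cold=0.51; AND[min(a, b)] → w = 0.51
R2: empty=0.25, warm=0.06; AND[min(a, b)] → w = 0.06
R3: cold=0.51, ¬empty=1−0.25=0.75, humid=0.51; AND[min(a, b)] → w = 0.51
Rules with consequent 'large': {R1, R3} → strengths 0.51, 0.51
Aggregate via t-conorm [max(a, b)]: 0.51

0.51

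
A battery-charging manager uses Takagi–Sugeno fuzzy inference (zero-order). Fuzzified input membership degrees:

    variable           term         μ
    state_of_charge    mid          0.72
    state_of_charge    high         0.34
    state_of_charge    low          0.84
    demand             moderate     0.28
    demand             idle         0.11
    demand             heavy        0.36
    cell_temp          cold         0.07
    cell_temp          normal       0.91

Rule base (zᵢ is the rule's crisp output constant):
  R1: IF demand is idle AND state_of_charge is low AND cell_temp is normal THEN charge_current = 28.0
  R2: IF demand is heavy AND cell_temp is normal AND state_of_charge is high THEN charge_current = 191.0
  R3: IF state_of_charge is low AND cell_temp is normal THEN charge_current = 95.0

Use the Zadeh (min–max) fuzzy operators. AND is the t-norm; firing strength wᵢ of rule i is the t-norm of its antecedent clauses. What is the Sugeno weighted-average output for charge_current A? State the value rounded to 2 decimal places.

114.59

R1 (z=28.0): idle=0.11, low=0.84, normal=0.91; AND[min(a, b)] → w = 0.11
R2 (z=191.0): heavy=0.36, normal=0.91, high=0.34; AND[min(a, b)] → w = 0.34
R3 (z=95.0): low=0.84, normal=0.91; AND[min(a, b)] → w = 0.84
Weighted average = (0.11·28.0 + 0.34·191.0 + 0.84·95.0) / (0.11 + 0.34 + 0.84)
  = 147.8200 / 1.2900 = 114.59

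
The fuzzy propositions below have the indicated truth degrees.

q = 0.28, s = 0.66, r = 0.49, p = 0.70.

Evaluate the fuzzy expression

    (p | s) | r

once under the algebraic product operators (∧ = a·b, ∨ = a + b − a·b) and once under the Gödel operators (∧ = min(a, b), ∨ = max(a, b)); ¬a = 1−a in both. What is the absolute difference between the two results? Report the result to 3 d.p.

Under algebraic product:
  p | s = a + b − a·b on (0.7000, 0.6600) = 0.8980
  (p | s) | r = a + b − a·b on (0.8980, 0.4900) = 0.9480
  → value = 0.9480
Under Gödel:
  p | s = max(a, b) on (0.70, 0.66) = 0.70
  (p | s) | r = max(a, b) on (0.70, 0.49) = 0.70
  → value = 0.7000
|0.9480 − 0.7000| = 0.248

0.248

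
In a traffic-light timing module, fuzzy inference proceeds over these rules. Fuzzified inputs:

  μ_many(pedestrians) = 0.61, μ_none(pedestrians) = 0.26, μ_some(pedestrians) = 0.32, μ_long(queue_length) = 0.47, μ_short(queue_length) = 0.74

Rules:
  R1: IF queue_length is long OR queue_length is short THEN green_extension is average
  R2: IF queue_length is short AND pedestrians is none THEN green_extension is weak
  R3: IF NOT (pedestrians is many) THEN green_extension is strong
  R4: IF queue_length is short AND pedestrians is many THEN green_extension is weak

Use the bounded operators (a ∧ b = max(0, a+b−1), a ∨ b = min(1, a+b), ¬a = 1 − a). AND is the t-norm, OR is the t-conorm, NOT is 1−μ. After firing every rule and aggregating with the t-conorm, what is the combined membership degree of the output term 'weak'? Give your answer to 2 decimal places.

R1: long=0.47, short=0.74; OR[min(1, a+b)] → w = 1.00
R2: short=0.74, none=0.26; AND[max(0, a+b−1)] → w = 0.00
R3: ¬many=1−0.61=0.39 → w = 0.39
R4: short=0.74, many=0.61; AND[max(0, a+b−1)] → w = 0.35
Rules with consequent 'weak': {R2, R4} → strengths 0.00, 0.35
Aggregate via t-conorm [min(1, a+b)]: 0.35

0.35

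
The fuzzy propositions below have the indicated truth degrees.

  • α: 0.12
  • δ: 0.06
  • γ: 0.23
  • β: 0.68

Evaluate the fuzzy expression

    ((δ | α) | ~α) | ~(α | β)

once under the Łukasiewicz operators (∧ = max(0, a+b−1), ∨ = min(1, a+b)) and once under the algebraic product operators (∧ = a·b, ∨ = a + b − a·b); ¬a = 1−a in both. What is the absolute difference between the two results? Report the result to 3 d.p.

Under Łukasiewicz:
  δ | α = min(1, a+b) on (0.06, 0.12) = 0.18
  ~α = 1 − 0.12 = 0.88
  (δ | α) | ~α = min(1, a+b) on (0.18, 0.88) = 1.00
  α | β = min(1, a+b) on (0.12, 0.68) = 0.80
  ~(α | β) = 1 − 0.80 = 0.20
  ((δ | α) | ~α) | ~(α | β) = min(1, a+b) on (1.00, 0.20) = 1.00
  → value = 1.0000
Under algebraic product:
  δ | α = a + b − a·b on (0.0600, 0.1200) = 0.1728
  ~α = 1 − 0.1200 = 0.8800
  (δ | α) | ~α = a + b − a·b on (0.1728, 0.8800) = 0.9007
  α | β = a + b − a·b on (0.1200, 0.6800) = 0.7184
  ~(α | β) = 1 − 0.7184 = 0.2816
  ((δ | α) | ~α) | ~(α | β) = a + b − a·b on (0.9007, 0.2816) = 0.9287
  → value = 0.9287
|1.0000 − 0.9287| = 0.071

0.071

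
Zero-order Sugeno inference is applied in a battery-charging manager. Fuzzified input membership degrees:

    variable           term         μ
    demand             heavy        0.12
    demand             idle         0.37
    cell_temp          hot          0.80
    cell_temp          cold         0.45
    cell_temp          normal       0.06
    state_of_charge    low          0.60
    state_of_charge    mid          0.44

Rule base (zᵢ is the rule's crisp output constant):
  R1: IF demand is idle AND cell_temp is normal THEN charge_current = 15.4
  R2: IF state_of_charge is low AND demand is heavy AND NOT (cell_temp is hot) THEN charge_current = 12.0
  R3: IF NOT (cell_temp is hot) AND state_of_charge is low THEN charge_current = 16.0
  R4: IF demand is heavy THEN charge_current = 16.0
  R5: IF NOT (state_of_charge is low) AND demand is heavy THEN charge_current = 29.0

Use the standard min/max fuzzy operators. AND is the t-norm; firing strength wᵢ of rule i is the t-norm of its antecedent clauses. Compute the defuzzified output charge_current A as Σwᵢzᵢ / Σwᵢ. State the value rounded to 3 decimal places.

17.684

R1 (z=15.4): idle=0.37, normal=0.06; AND[min(a, b)] → w = 0.06
R2 (z=12.0): low=0.60, heavy=0.12, ¬hot=1−0.80=0.20; AND[min(a, b)] → w = 0.12
R3 (z=16.0): ¬hot=1−0.80=0.20, low=0.60; AND[min(a, b)] → w = 0.20
R4 (z=16.0): heavy=0.12 → w = 0.12
R5 (z=29.0): ¬low=1−0.60=0.40, heavy=0.12; AND[min(a, b)] → w = 0.12
Weighted average = (0.06·15.4 + 0.12·12.0 + 0.20·16.0 + 0.12·16.0 + 0.12·29.0) / (0.06 + 0.12 + 0.20 + 0.12 + 0.12)
  = 10.9640 / 0.6200 = 17.684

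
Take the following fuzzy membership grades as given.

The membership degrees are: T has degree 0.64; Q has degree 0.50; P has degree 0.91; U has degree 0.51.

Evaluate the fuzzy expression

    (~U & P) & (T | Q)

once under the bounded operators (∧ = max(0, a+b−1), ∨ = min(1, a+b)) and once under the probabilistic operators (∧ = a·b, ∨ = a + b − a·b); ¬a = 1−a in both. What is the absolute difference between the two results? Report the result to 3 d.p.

Under bounded:
  ~U = 1 − 0.51 = 0.49
  ~U & P = max(0, a+b−1) on (0.49, 0.91) = 0.40
  T | Q = min(1, a+b) on (0.64, 0.50) = 1.00
  (~U & P) & (T | Q) = max(0, a+b−1) on (0.40, 1.00) = 0.40
  → value = 0.4000
Under probabilistic:
  ~U = 1 − 0.5100 = 0.4900
  ~U & P = a·b on (0.4900, 0.9100) = 0.4459
  T | Q = a + b − a·b on (0.6400, 0.5000) = 0.8200
  (~U & P) & (T | Q) = a·b on (0.4459, 0.8200) = 0.3656
  → value = 0.3656
|0.4000 − 0.3656| = 0.034

0.034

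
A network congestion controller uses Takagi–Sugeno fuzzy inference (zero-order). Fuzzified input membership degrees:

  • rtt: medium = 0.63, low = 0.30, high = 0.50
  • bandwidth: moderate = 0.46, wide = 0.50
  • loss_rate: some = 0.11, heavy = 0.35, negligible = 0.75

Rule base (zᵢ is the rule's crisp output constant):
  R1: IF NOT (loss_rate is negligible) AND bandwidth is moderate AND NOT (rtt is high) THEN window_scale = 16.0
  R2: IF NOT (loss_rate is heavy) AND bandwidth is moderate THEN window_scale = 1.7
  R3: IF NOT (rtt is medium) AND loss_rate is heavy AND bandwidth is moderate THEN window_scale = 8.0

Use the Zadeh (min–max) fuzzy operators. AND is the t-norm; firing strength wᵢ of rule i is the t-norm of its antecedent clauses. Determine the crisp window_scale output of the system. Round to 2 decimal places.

R1 (z=16.0): ¬negligible=1−0.75=0.25, moderate=0.46, ¬high=1−0.50=0.50; AND[min(a, b)] → w = 0.25
R2 (z=1.7): ¬heavy=1−0.35=0.65, moderate=0.46; AND[min(a, b)] → w = 0.46
R3 (z=8.0): ¬medium=1−0.63=0.37, heavy=0.35, moderate=0.46; AND[min(a, b)] → w = 0.35
Weighted average = (0.25·16.0 + 0.46·1.7 + 0.35·8.0) / (0.25 + 0.46 + 0.35)
  = 7.5820 / 1.0600 = 7.15

7.15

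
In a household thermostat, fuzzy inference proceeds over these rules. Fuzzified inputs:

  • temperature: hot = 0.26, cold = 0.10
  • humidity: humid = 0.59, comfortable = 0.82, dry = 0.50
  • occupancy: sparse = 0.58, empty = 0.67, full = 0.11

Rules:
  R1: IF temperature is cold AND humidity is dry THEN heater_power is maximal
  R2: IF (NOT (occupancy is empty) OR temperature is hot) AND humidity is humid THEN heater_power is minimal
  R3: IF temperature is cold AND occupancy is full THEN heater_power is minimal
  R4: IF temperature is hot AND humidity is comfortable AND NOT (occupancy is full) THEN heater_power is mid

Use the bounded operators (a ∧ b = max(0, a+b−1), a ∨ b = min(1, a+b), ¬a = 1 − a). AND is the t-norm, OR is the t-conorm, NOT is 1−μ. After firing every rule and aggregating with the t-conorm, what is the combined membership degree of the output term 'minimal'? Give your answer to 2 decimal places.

R1: cold=0.10, dry=0.50; AND[max(0, a+b−1)] → w = 0.00
R2: (¬empty=1−0.67=0.33 OR hot=0.26) = 0.59; AND[max(0, a+b−1)] with humid=0.59 → w = 0.18
R3: cold=0.10, full=0.11; AND[max(0, a+b−1)] → w = 0.00
R4: hot=0.26, comfortable=0.82, ¬full=1−0.11=0.89; AND[max(0, a+b−1)] → w = 0.00
Rules with consequent 'minimal': {R2, R3} → strengths 0.18, 0.00
Aggregate via t-conorm [min(1, a+b)]: 0.18

0.18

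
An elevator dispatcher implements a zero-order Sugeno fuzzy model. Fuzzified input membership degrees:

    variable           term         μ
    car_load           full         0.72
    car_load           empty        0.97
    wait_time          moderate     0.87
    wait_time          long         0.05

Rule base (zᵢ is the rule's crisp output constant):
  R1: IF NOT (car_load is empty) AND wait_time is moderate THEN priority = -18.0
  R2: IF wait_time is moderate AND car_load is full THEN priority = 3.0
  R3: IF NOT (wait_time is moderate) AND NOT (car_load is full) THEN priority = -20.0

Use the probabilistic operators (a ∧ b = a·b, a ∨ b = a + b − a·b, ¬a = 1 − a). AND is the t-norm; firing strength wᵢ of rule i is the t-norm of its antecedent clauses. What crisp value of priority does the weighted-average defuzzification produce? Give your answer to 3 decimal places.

R1 (z=-18.0): ¬empty=1−0.97=0.03, moderate=0.87; AND[a·b] → w = 0.0261
R2 (z=3.0): moderate=0.87, full=0.72; AND[a·b] → w = 0.6264
R3 (z=-20.0): ¬moderate=1−0.87=0.13, ¬full=1−0.72=0.28; AND[a·b] → w = 0.0364
Weighted average = (0.0261·-18.0 + 0.6264·3.0 + 0.0364·-20.0) / (0.0261 + 0.6264 + 0.0364)
  = 0.6814 / 0.6889 = 0.989

0.989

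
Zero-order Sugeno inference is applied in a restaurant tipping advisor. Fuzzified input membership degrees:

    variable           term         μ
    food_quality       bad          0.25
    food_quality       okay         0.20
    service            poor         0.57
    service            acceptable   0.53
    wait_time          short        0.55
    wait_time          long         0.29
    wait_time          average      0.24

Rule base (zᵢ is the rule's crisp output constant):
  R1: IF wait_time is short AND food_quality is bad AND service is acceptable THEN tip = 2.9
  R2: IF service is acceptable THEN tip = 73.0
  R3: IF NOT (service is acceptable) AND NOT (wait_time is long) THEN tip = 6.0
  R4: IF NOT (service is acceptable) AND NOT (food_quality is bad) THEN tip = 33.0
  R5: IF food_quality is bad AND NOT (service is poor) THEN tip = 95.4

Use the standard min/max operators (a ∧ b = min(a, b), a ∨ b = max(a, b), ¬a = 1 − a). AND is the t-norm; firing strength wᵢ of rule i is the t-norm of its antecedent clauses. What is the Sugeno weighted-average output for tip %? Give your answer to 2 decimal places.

R1 (z=2.9): short=0.55, bad=0.25, acceptable=0.53; AND[min(a, b)] → w = 0.25
R2 (z=73.0): acceptable=0.53 → w = 0.53
R3 (z=6.0): ¬acceptable=1−0.53=0.47, ¬long=1−0.29=0.71; AND[min(a, b)] → w = 0.47
R4 (z=33.0): ¬acceptable=1−0.53=0.47, ¬bad=1−0.25=0.75; AND[min(a, b)] → w = 0.47
R5 (z=95.4): bad=0.25, ¬poor=1−0.57=0.43; AND[min(a, b)] → w = 0.25
Weighted average = (0.25·2.9 + 0.53·73.0 + 0.47·6.0 + 0.47·33.0 + 0.25·95.4) / (0.25 + 0.53 + 0.47 + 0.47 + 0.25)
  = 81.5950 / 1.9700 = 41.42

41.42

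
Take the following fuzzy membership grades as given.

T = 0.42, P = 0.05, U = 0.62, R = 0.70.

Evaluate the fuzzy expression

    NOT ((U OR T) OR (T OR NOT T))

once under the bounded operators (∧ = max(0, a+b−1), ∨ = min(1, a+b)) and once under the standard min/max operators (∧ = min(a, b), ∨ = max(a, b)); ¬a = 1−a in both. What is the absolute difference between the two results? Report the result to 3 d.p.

0.380

Under bounded:
  U OR T = min(1, a+b) on (0.62, 0.42) = 1.00
  NOT T = 1 − 0.42 = 0.58
  T OR NOT T = min(1, a+b) on (0.42, 0.58) = 1.00
  (U OR T) OR (T OR NOT T) = min(1, a+b) on (1.00, 1.00) = 1.00
  NOT ((U OR T) OR (T OR NOT T)) = 1 − 1.00 = 0.00
  → value = 0.0000
Under standard min/max:
  U OR T = max(a, b) on (0.62, 0.42) = 0.62
  NOT T = 1 − 0.42 = 0.58
  T OR NOT T = max(a, b) on (0.42, 0.58) = 0.58
  (U OR T) OR (T OR NOT T) = max(a, b) on (0.62, 0.58) = 0.62
  NOT ((U OR T) OR (T OR NOT T)) = 1 − 0.62 = 0.38
  → value = 0.3800
|0.0000 − 0.3800| = 0.380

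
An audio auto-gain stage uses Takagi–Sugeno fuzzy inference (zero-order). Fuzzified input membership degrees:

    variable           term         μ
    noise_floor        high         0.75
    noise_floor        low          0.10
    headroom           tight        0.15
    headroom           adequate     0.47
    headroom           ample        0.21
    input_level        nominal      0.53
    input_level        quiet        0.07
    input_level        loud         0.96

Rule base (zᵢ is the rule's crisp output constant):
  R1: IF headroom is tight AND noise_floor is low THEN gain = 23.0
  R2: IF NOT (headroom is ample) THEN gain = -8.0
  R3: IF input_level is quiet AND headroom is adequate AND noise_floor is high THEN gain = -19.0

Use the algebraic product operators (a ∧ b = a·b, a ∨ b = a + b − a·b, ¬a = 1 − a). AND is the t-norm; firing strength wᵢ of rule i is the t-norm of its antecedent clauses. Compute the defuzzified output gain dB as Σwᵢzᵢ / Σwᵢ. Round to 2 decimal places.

R1 (z=23.0): tight=0.15, low=0.10; AND[a·b] → w = 0.0150
R2 (z=-8.0): ¬ample=1−0.21=0.79 → w = 0.7900
R3 (z=-19.0): quiet=0.07, adequate=0.47, high=0.75; AND[a·b] → w = 0.0247
Weighted average = (0.0150·23.0 + 0.7900·-8.0 + 0.0247·-19.0) / (0.0150 + 0.7900 + 0.0247)
  = -6.4438 / 0.8297 = -7.77

-7.77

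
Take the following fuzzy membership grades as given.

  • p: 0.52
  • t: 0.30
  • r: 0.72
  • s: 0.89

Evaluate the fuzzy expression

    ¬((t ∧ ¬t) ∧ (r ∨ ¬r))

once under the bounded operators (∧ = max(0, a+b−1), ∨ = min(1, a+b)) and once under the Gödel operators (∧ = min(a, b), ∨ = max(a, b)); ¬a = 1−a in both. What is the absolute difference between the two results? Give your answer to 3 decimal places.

Under bounded:
  ¬t = 1 − 0.30 = 0.70
  t ∧ ¬t = max(0, a+b−1) on (0.30, 0.70) = 0.00
  ¬r = 1 − 0.72 = 0.28
  r ∨ ¬r = min(1, a+b) on (0.72, 0.28) = 1.00
  (t ∧ ¬t) ∧ (r ∨ ¬r) = max(0, a+b−1) on (0.00, 1.00) = 0.00
  ¬((t ∧ ¬t) ∧ (r ∨ ¬r)) = 1 − 0.00 = 1.00
  → value = 1.0000
Under Gödel:
  ¬t = 1 − 0.30 = 0.70
  t ∧ ¬t = min(a, b) on (0.30, 0.70) = 0.30
  ¬r = 1 − 0.72 = 0.28
  r ∨ ¬r = max(a, b) on (0.72, 0.28) = 0.72
  (t ∧ ¬t) ∧ (r ∨ ¬r) = min(a, b) on (0.30, 0.72) = 0.30
  ¬((t ∧ ¬t) ∧ (r ∨ ¬r)) = 1 − 0.30 = 0.70
  → value = 0.7000
|1.0000 − 0.7000| = 0.300

0.300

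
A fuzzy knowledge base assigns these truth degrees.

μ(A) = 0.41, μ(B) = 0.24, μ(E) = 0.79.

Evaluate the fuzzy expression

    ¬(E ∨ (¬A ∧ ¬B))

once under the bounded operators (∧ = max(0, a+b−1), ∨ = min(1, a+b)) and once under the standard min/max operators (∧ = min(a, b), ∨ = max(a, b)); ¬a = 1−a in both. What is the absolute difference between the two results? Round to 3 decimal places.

Under bounded:
  ¬A = 1 − 0.41 = 0.59
  ¬B = 1 − 0.24 = 0.76
  ¬A ∧ ¬B = max(0, a+b−1) on (0.59, 0.76) = 0.35
  E ∨ (¬A ∧ ¬B) = min(1, a+b) on (0.79, 0.35) = 1.00
  ¬(E ∨ (¬A ∧ ¬B)) = 1 − 1.00 = 0.00
  → value = 0.0000
Under standard min/max:
  ¬A = 1 − 0.41 = 0.59
  ¬B = 1 − 0.24 = 0.76
  ¬A ∧ ¬B = min(a, b) on (0.59, 0.76) = 0.59
  E ∨ (¬A ∧ ¬B) = max(a, b) on (0.79, 0.59) = 0.79
  ¬(E ∨ (¬A ∧ ¬B)) = 1 − 0.79 = 0.21
  → value = 0.2100
|0.0000 − 0.2100| = 0.210

0.210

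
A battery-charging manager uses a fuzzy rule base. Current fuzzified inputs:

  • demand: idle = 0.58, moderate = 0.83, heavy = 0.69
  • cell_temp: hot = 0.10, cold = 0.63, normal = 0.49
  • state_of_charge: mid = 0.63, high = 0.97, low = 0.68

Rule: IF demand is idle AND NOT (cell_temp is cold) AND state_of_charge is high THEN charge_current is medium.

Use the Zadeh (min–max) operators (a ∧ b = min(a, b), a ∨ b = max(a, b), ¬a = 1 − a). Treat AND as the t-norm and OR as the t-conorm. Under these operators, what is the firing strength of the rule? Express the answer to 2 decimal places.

firing strength: idle=0.58, ¬cold=1−0.63=0.37, high=0.97; AND[min(a, b)] → w = 0.37

0.37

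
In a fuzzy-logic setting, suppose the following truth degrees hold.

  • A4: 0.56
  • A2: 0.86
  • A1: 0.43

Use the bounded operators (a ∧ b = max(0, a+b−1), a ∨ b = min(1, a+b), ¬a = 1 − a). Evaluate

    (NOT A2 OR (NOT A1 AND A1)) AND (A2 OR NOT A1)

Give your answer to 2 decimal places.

NOT A2 = 1 − 0.86 = 0.14
NOT A1 = 1 − 0.43 = 0.57
NOT A1 AND A1 = max(0, a+b−1) on (0.57, 0.43) = 0.00
NOT A2 OR (NOT A1 AND A1) = min(1, a+b) on (0.14, 0.00) = 0.14
NOT A1 = 1 − 0.43 = 0.57
A2 OR NOT A1 = min(1, a+b) on (0.86, 0.57) = 1.00
(NOT A2 OR (NOT A1 AND A1)) AND (A2 OR NOT A1) = max(0, a+b−1) on (0.14, 1.00) = 0.14

0.14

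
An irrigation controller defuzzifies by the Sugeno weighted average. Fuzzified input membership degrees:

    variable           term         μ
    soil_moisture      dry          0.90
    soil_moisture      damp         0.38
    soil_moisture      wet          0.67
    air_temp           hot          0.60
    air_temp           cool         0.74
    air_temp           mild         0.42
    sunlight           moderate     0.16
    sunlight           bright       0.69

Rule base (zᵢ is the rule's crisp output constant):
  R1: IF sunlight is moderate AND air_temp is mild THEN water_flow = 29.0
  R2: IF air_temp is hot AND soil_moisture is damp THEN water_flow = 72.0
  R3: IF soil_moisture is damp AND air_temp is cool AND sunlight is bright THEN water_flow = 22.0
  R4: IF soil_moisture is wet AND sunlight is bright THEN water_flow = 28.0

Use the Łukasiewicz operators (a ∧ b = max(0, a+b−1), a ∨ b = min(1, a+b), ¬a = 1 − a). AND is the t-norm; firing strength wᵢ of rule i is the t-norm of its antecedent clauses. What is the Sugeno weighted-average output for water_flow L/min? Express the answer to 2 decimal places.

28.00

R1 (z=29.0): moderate=0.16, mild=0.42; AND[max(0, a+b−1)] → w = 0.00
R2 (z=72.0): hot=0.60, damp=0.38; AND[max(0, a+b−1)] → w = 0.00
R3 (z=22.0): damp=0.38, cool=0.74, bright=0.69; AND[max(0, a+b−1)] → w = 0.00
R4 (z=28.0): wet=0.67, bright=0.69; AND[max(0, a+b−1)] → w = 0.36
Weighted average = (0.00·29.0 + 0.00·72.0 + 0.00·22.0 + 0.36·28.0) / (0.00 + 0.00 + 0.00 + 0.36)
  = 10.0800 / 0.3600 = 28.00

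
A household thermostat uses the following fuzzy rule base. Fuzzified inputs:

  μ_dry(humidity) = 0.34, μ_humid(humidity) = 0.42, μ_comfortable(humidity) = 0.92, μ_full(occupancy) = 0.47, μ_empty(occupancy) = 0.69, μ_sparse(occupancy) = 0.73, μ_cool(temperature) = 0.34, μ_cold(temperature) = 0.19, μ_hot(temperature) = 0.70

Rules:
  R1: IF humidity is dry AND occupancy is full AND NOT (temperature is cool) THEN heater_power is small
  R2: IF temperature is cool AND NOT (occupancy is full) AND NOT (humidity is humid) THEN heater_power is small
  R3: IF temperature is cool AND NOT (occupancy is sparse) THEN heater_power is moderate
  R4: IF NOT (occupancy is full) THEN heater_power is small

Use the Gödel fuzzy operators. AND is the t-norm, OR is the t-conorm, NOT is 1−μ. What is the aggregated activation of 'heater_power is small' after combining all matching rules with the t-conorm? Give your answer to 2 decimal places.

R1: dry=0.34, full=0.47, ¬cool=1−0.34=0.66; AND[min(a, b)] → w = 0.34
R2: cool=0.34, ¬full=1−0.47=0.53, ¬humid=1−0.42=0.58; AND[min(a, b)] → w = 0.34
R3: cool=0.34, ¬sparse=1−0.73=0.27; AND[min(a, b)] → w = 0.27
R4: ¬full=1−0.47=0.53 → w = 0.53
Rules with consequent 'small': {R1, R2, R4} → strengths 0.34, 0.34, 0.53
Aggregate via t-conorm [max(a, b)]: 0.53

0.53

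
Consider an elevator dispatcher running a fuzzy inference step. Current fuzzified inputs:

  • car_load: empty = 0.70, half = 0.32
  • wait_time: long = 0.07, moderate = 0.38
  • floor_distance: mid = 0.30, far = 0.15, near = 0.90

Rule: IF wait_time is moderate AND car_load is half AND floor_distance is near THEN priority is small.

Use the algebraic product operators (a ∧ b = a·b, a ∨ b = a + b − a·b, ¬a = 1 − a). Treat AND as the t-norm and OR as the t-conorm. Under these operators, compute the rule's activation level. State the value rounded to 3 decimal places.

firing strength: moderate=0.38, half=0.32, near=0.90; AND[a·b] → w = 0.1094

0.109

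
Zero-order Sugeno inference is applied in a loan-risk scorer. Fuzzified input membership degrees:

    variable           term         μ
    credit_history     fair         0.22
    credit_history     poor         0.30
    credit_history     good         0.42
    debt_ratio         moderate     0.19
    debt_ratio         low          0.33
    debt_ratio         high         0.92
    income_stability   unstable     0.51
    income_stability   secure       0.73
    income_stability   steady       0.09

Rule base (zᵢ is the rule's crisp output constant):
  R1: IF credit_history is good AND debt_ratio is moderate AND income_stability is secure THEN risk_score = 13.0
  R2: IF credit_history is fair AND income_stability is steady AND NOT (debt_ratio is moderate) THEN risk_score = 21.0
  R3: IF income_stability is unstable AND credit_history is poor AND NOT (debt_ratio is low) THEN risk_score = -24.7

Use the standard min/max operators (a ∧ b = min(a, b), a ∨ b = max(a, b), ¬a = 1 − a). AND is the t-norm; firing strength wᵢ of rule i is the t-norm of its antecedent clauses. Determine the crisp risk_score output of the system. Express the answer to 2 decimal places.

R1 (z=13.0): good=0.42, moderate=0.19, secure=0.73; AND[min(a, b)] → w = 0.19
R2 (z=21.0): fair=0.22, steady=0.09, ¬moderate=1−0.19=0.81; AND[min(a, b)] → w = 0.09
R3 (z=-24.7): unstable=0.51, poor=0.30, ¬low=1−0.33=0.67; AND[min(a, b)] → w = 0.30
Weighted average = (0.19·13.0 + 0.09·21.0 + 0.30·-24.7) / (0.19 + 0.09 + 0.30)
  = -3.0500 / 0.5800 = -5.26

-5.26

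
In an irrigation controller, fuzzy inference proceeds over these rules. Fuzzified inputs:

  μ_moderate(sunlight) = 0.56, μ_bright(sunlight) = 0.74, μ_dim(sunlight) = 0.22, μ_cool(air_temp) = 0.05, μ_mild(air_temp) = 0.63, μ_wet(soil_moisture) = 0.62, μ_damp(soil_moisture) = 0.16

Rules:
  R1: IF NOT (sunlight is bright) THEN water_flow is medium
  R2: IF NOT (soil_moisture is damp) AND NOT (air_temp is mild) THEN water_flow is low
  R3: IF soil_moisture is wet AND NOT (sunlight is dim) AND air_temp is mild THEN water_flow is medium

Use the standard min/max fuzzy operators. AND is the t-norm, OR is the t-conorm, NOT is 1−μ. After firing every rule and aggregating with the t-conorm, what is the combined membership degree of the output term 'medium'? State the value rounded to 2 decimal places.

0.62

R1: ¬bright=1−0.74=0.26 → w = 0.26
R2: ¬damp=1−0.16=0.84, ¬mild=1−0.63=0.37; AND[min(a, b)] → w = 0.37
R3: wet=0.62, ¬dim=1−0.22=0.78, mild=0.63; AND[min(a, b)] → w = 0.62
Rules with consequent 'medium': {R1, R3} → strengths 0.26, 0.62
Aggregate via t-conorm [max(a, b)]: 0.62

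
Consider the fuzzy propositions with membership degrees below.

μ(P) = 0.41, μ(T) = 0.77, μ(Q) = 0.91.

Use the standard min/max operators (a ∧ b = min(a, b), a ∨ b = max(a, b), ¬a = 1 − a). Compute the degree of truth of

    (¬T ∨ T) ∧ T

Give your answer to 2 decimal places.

0.77

¬T = 1 − 0.77 = 0.23
¬T ∨ T = max(a, b) on (0.23, 0.77) = 0.77
(¬T ∨ T) ∧ T = min(a, b) on (0.77, 0.77) = 0.77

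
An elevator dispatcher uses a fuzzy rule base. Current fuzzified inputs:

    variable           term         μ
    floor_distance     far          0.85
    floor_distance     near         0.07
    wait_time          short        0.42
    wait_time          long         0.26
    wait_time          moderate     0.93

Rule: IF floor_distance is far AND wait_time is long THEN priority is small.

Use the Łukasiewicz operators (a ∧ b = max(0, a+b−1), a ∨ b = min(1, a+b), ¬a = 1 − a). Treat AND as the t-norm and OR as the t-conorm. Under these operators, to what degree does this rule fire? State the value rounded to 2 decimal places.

firing strength: far=0.85, long=0.26; AND[max(0, a+b−1)] → w = 0.11

0.11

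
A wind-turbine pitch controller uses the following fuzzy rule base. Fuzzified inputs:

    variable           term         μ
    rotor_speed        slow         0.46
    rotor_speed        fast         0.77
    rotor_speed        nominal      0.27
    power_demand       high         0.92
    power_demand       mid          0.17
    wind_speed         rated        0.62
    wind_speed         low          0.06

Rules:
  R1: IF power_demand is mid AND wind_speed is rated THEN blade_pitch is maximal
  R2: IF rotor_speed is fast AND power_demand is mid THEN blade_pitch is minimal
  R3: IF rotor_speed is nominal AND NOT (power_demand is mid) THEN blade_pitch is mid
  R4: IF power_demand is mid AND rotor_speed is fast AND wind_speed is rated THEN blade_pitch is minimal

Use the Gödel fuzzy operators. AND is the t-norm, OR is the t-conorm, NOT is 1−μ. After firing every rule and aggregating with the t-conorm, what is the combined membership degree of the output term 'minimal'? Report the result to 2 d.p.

0.17

R1: mid=0.17, rated=0.62; AND[min(a, b)] → w = 0.17
R2: fast=0.77, mid=0.17; AND[min(a, b)] → w = 0.17
R3: nominal=0.27, ¬mid=1−0.17=0.83; AND[min(a, b)] → w = 0.27
R4: mid=0.17, fast=0.77, rated=0.62; AND[min(a, b)] → w = 0.17
Rules with consequent 'minimal': {R2, R4} → strengths 0.17, 0.17
Aggregate via t-conorm [max(a, b)]: 0.17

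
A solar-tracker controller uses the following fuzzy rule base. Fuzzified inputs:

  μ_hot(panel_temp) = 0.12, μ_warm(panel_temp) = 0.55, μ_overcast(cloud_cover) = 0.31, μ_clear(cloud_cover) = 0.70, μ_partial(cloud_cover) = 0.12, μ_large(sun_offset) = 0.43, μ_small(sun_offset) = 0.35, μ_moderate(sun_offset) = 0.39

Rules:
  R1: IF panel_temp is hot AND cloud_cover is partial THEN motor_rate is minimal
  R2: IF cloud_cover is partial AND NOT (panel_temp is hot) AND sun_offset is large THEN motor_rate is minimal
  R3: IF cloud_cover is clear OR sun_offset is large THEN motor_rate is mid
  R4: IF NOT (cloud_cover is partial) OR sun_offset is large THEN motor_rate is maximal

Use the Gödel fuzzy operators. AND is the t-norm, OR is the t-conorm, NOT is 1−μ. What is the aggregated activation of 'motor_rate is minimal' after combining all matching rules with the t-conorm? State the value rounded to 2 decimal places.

R1: hot=0.12, partial=0.12; AND[min(a, b)] → w = 0.12
R2: partial=0.12, ¬hot=1−0.12=0.88, large=0.43; AND[min(a, b)] → w = 0.12
R3: clear=0.70, large=0.43; OR[max(a, b)] → w = 0.70
R4: ¬partial=1−0.12=0.88, large=0.43; OR[max(a, b)] → w = 0.88
Rules with consequent 'minimal': {R1, R2} → strengths 0.12, 0.12
Aggregate via t-conorm [max(a, b)]: 0.12

0.12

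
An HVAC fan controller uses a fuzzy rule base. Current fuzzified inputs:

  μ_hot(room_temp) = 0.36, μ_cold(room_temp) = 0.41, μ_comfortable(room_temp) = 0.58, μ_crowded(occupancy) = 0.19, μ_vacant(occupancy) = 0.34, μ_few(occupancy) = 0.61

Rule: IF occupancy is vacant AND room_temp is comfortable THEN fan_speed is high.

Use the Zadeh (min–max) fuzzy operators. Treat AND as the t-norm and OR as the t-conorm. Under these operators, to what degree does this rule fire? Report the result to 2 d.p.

firing strength: vacant=0.34, comfortable=0.58; AND[min(a, b)] → w = 0.34

0.34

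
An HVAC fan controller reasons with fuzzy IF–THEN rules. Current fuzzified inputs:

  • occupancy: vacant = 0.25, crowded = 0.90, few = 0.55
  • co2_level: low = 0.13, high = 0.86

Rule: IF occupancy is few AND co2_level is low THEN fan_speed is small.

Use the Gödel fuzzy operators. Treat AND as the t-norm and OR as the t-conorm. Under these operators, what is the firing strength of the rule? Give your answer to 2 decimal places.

firing strength: few=0.55, low=0.13; AND[min(a, b)] → w = 0.13

0.13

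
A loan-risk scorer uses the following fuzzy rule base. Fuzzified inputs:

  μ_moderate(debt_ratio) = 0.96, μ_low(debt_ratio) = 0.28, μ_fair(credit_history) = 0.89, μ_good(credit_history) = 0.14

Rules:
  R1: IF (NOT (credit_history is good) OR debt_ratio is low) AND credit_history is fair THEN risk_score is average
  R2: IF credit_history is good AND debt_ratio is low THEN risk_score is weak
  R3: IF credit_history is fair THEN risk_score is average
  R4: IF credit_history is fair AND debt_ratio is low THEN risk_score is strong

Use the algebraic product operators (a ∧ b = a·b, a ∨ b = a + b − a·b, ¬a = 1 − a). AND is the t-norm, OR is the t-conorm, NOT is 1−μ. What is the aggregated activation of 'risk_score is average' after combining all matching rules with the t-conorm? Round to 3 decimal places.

0.978

R1: (¬good=1−0.14=0.86 OR low=0.28) = 0.8992; AND[a·b] with fair=0.89 → w = 0.8003
R2: good=0.14, low=0.28; AND[a·b] → w = 0.0392
R3: fair=0.89 → w = 0.8900
R4: fair=0.89, low=0.28; AND[a·b] → w = 0.2492
Rules with consequent 'average': {R1, R3} → strengths 0.8003, 0.8900
Aggregate via t-conorm [a + b − a·b]: 0.9780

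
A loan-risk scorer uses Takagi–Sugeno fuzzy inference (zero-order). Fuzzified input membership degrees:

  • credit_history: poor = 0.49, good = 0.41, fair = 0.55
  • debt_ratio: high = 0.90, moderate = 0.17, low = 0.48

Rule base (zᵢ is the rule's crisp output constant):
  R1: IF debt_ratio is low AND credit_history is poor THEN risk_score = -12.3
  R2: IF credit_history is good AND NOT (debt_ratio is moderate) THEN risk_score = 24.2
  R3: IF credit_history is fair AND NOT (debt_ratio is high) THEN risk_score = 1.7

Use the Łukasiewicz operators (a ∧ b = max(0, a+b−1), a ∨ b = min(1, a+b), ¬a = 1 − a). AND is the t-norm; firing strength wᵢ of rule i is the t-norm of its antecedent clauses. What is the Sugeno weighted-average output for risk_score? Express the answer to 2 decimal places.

R1 (z=-12.3): low=0.48, poor=0.49; AND[max(0, a+b−1)] → w = 0.00
R2 (z=24.2): good=0.41, ¬moderate=1−0.17=0.83; AND[max(0, a+b−1)] → w = 0.24
R3 (z=1.7): fair=0.55, ¬high=1−0.90=0.10; AND[max(0, a+b−1)] → w = 0.00
Weighted average = (0.00·-12.3 + 0.24·24.2 + 0.00·1.7) / (0.00 + 0.24 + 0.00)
  = 5.8080 / 0.2400 = 24.20

24.20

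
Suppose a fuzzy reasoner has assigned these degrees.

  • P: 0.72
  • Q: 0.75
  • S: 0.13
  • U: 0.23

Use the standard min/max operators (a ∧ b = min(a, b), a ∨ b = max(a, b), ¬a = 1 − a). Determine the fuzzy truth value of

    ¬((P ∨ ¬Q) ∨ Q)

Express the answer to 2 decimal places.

¬Q = 1 − 0.75 = 0.25
P ∨ ¬Q = max(a, b) on (0.72, 0.25) = 0.72
(P ∨ ¬Q) ∨ Q = max(a, b) on (0.72, 0.75) = 0.75
¬((P ∨ ¬Q) ∨ Q) = 1 − 0.75 = 0.25

0.25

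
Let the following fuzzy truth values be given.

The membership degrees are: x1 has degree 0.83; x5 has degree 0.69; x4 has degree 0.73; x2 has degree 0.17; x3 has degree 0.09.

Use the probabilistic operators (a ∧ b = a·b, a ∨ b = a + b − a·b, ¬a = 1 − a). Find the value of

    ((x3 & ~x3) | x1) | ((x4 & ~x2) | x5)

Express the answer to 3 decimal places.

~x3 = 1 − 0.0900 = 0.9100
x3 & ~x3 = a·b on (0.0900, 0.9100) = 0.0819
(x3 & ~x3) | x1 = a + b − a·b on (0.0819, 0.8300) = 0.8439
~x2 = 1 − 0.1700 = 0.8300
x4 & ~x2 = a·b on (0.7300, 0.8300) = 0.6059
(x4 & ~x2) | x5 = a + b − a·b on (0.6059, 0.6900) = 0.8778
((x3 & ~x3) | x1) | ((x4 & ~x2) | x5) = a + b − a·b on (0.8439, 0.8778) = 0.9809

0.981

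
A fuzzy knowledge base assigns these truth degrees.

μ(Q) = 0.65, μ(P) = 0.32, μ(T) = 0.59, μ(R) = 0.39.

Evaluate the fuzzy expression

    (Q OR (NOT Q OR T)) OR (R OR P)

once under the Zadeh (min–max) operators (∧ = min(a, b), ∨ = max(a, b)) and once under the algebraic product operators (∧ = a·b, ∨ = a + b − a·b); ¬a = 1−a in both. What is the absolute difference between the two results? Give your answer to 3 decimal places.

0.311

Under Zadeh (min–max):
  NOT Q = 1 − 0.65 = 0.35
  NOT Q OR T = max(a, b) on (0.35, 0.59) = 0.59
  Q OR (NOT Q OR T) = max(a, b) on (0.65, 0.59) = 0.65
  R OR P = max(a, b) on (0.39, 0.32) = 0.39
  (Q OR (NOT Q OR T)) OR (R OR P) = max(a, b) on (0.65, 0.39) = 0.65
  → value = 0.6500
Under algebraic product:
  NOT Q = 1 − 0.6500 = 0.3500
  NOT Q OR T = a + b − a·b on (0.3500, 0.5900) = 0.7335
  Q OR (NOT Q OR T) = a + b − a·b on (0.6500, 0.7335) = 0.9067
  R OR P = a + b − a·b on (0.3900, 0.3200) = 0.5852
  (Q OR (NOT Q OR T)) OR (R OR P) = a + b − a·b on (0.9067, 0.5852) = 0.9613
  → value = 0.9613
|0.6500 − 0.9613| = 0.311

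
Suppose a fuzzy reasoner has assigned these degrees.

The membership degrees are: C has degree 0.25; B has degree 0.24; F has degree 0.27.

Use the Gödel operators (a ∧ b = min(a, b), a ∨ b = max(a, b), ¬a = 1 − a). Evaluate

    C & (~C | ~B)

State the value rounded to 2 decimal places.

0.25

~C = 1 − 0.25 = 0.75
~B = 1 − 0.24 = 0.76
~C | ~B = max(a, b) on (0.75, 0.76) = 0.76
C & (~C | ~B) = min(a, b) on (0.25, 0.76) = 0.25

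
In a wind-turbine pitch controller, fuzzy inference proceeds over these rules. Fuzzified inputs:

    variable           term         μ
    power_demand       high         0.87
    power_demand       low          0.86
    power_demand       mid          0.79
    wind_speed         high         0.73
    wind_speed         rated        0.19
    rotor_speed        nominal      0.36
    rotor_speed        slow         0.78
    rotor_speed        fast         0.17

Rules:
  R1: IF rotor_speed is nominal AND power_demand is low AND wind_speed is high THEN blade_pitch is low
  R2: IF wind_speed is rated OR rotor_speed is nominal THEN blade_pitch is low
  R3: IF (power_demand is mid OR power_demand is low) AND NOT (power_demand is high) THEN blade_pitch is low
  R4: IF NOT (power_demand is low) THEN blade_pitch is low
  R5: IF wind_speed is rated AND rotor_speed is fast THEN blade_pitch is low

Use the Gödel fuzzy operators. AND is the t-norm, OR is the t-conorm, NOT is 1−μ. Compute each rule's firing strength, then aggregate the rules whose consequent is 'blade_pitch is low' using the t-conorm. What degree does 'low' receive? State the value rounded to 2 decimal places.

R1: nominal=0.36, low=0.86, high=0.73; AND[min(a, b)] → w = 0.36
R2: rated=0.19, nominal=0.36; OR[max(a, b)] → w = 0.36
R3: (mid=0.79 OR low=0.86) = 0.86; AND[min(a, b)] with ¬high=1−0.87=0.13 → w = 0.13
R4: ¬low=1−0.86=0.14 → w = 0.14
R5: rated=0.19, fast=0.17; AND[min(a, b)] → w = 0.17
Rules with consequent 'low': {R1, R2, R3, R4, R5} → strengths 0.36, 0.36, 0.13, 0.14, 0.17
Aggregate via t-conorm [max(a, b)]: 0.36

0.36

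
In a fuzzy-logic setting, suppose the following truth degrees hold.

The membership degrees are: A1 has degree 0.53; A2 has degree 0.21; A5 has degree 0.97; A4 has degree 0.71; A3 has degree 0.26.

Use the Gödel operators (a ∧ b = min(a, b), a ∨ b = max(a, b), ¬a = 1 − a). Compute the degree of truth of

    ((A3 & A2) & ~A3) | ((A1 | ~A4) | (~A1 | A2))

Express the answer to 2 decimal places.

0.53

A3 & A2 = min(a, b) on (0.26, 0.21) = 0.21
~A3 = 1 − 0.26 = 0.74
(A3 & A2) & ~A3 = min(a, b) on (0.21, 0.74) = 0.21
~A4 = 1 − 0.71 = 0.29
A1 | ~A4 = max(a, b) on (0.53, 0.29) = 0.53
~A1 = 1 − 0.53 = 0.47
~A1 | A2 = max(a, b) on (0.47, 0.21) = 0.47
(A1 | ~A4) | (~A1 | A2) = max(a, b) on (0.53, 0.47) = 0.53
((A3 & A2) & ~A3) | ((A1 | ~A4) | (~A1 | A2)) = max(a, b) on (0.21, 0.53) = 0.53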